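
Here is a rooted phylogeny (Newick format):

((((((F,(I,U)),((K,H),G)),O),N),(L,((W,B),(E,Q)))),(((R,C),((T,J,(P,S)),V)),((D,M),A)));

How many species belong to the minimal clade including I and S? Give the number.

The MRCA of I and S is the root, so the clade is the entire tree.
That clade contains 23 terminal taxa: A, B, C, D, E, F, G, H, I, J, K, L, M, N, O, P, Q, R, S, T, U, V, W.

23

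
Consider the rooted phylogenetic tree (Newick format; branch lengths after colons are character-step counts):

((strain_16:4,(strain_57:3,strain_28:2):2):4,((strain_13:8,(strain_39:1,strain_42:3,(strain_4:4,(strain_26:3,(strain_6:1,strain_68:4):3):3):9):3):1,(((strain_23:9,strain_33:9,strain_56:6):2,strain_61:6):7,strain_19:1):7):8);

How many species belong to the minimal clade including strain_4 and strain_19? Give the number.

12

The MRCA of strain_4 and strain_19 is the node subtending ((strain_13,(strain_39,strain_42,(strain_4,(strain_26,(strain_6,strain_68))))),(((strain_23,strain_33,strain_56),strain_61),strain_19)).
That clade contains 12 terminal taxa: strain_13, strain_19, strain_23, strain_26, strain_33, strain_39, strain_4, strain_42, strain_56, strain_6, strain_61, strain_68.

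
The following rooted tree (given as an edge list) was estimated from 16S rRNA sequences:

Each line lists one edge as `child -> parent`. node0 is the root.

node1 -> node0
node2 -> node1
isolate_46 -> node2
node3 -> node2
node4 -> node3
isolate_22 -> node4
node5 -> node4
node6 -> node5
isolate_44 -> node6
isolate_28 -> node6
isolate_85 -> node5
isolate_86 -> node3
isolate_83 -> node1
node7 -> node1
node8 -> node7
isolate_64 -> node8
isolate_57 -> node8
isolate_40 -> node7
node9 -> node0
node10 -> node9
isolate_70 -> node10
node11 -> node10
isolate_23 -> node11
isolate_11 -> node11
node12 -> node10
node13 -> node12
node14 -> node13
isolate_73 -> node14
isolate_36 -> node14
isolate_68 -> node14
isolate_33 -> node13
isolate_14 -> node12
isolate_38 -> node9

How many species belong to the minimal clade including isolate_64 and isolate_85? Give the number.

The MRCA of isolate_64 and isolate_85 is the node subtending ((isolate_46,((isolate_22,((isolate_44,isolate_28),isolate_85)),isolate_86)),isolate_83,((isolate_64,isolate_57),isolate_40)).
That clade contains 10 terminal taxa: isolate_22, isolate_28, isolate_40, isolate_44, isolate_46, isolate_57, isolate_64, isolate_83, isolate_85, isolate_86.

10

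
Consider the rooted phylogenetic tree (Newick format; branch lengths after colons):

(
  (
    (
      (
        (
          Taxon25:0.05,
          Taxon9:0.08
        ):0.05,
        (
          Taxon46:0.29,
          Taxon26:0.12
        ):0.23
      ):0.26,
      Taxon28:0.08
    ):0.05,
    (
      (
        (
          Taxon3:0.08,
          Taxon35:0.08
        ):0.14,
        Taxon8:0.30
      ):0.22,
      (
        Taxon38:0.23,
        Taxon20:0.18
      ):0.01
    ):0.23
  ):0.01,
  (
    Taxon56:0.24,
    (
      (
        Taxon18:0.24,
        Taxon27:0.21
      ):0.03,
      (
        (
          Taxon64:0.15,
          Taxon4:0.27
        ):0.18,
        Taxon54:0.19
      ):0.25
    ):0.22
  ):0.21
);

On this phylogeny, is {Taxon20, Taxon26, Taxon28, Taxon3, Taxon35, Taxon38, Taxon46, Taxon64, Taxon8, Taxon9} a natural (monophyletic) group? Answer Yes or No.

The MRCA of the listed taxa is the root, so the smallest clade containing them is the whole tree.
That clade also contains Taxon18, Taxon25, Taxon27, Taxon4, Taxon54, Taxon56, which are not in the proposed group, so the group is not monophyletic.

No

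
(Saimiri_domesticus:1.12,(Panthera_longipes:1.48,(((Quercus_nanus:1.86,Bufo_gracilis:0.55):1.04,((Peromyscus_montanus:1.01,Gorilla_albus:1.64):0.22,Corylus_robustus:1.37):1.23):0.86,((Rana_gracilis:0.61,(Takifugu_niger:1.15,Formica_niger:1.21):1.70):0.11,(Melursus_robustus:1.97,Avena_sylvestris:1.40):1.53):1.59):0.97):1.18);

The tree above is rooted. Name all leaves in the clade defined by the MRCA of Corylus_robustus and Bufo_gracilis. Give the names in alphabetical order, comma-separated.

Tracing Corylus_robustus: it sits inside ((Peromyscus_montanus,Gorilla_albus),Corylus_robustus).
Tracing Bufo_gracilis: it sits inside (Quercus_nanus,Bufo_gracilis).
The smallest clade enclosing both is ((Quercus_nanus,Bufo_gracilis),((Peromyscus_montanus,Gorilla_albus),Corylus_robustus)); the answer is its 5 terminal taxa in alphabetical order.

Bufo_gracilis, Corylus_robustus, Gorilla_albus, Peromyscus_montanus, Quercus_nanus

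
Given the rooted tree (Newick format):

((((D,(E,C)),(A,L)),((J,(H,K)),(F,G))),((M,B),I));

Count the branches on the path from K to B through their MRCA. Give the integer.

8

The MRCA of K and B is the root of the tree.
From K up to that node: 5 branches. From B up to the same node: 3 branches. Total: 5 + 3 = 8.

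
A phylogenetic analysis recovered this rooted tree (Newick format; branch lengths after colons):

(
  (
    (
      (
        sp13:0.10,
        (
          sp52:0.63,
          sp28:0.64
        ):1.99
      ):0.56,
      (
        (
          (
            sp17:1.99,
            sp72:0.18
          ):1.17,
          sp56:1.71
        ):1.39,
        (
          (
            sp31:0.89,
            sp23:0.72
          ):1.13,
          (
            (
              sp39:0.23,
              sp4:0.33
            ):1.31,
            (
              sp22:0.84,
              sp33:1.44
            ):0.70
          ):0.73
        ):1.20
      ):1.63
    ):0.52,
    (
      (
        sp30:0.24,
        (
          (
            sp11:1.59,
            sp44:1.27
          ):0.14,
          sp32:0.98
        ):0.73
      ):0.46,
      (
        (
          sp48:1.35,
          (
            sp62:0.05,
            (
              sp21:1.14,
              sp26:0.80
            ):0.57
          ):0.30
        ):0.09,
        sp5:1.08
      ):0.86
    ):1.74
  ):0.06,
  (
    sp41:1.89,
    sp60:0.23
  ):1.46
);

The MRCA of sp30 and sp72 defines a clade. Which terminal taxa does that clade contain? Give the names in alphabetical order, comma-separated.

Tracing sp30: it sits inside (sp30,((sp11,sp44),sp32)).
Tracing sp72: it sits inside (sp17,sp72).
The smallest clade enclosing both is (((sp13,(sp52,sp28)),(((sp17,sp72),sp56),((sp31,sp23),((sp39,sp4),(sp22,sp33))))),((sp30,((sp11,sp44),sp32)),((sp48,(sp62,(sp21,sp26))),sp5))); the answer is its 21 terminal taxa in alphabetical order.

sp11, sp13, sp17, sp21, sp22, sp23, sp26, sp28, sp30, sp31, sp32, sp33, sp39, sp4, sp44, sp48, sp5, sp52, sp56, sp62, sp72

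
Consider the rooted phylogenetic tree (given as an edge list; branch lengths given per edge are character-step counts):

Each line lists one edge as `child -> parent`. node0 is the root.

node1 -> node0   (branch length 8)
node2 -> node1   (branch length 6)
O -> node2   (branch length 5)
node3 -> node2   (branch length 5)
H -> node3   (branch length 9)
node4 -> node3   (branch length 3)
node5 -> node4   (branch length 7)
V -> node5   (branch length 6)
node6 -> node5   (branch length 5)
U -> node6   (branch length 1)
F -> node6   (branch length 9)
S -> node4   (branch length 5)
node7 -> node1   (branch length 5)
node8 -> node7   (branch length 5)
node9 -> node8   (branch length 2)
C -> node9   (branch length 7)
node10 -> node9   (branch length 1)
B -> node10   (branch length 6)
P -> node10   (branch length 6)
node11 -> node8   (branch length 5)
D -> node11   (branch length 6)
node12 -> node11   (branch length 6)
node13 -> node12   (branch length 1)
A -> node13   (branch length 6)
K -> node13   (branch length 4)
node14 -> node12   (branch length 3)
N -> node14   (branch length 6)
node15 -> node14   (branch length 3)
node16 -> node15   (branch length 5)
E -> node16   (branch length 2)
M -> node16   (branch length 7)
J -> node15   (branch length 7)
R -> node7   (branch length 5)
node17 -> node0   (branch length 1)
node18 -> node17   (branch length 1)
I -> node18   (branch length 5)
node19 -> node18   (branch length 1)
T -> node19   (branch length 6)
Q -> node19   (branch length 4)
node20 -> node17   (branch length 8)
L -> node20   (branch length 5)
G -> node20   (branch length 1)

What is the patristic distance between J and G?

52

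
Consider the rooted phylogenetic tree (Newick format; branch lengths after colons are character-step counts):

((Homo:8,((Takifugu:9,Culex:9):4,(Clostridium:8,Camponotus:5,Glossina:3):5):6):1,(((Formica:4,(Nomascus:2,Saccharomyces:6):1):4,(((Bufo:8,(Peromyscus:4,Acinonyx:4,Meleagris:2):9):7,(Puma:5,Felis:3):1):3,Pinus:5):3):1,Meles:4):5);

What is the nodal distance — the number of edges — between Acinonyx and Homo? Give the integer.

The MRCA of Acinonyx and Homo is the root of the tree.
From Acinonyx up to that node: 7 branches. From Homo up to the same node: 2 branches. Total: 7 + 2 = 9.

9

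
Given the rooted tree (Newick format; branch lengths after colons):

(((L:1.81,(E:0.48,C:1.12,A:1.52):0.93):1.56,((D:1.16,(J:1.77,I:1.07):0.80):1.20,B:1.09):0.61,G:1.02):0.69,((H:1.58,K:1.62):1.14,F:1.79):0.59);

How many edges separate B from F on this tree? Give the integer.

The MRCA of B and F is the root of the tree.
From B up to that node: 3 branches. From F up to the same node: 2 branches. Total: 3 + 2 = 5.

5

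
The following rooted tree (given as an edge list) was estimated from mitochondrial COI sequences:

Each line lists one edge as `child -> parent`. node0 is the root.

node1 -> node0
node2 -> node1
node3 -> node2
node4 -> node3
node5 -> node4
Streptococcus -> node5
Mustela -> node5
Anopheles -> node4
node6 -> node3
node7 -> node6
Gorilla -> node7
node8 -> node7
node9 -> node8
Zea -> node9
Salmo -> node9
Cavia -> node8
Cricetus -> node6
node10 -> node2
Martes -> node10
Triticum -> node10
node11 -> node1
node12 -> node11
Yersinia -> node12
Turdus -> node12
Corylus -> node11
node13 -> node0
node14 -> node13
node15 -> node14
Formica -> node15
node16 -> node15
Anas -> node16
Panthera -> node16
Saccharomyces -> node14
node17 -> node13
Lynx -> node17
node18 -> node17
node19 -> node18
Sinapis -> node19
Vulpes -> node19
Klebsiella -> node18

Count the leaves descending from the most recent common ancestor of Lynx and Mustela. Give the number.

21

The MRCA of Lynx and Mustela is the root, so the clade is the entire tree.
That clade contains 21 terminal taxa: Anas, Anopheles, Cavia, Corylus, Cricetus, Formica, Gorilla, Klebsiella, Lynx, Martes, Mustela, Panthera, Saccharomyces, Salmo, Sinapis, Streptococcus, Triticum, Turdus, Vulpes, Yersinia, Zea.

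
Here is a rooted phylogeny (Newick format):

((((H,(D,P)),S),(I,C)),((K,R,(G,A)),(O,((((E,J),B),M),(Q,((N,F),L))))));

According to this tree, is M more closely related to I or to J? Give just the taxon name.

J

The MRCA of M and J subtends (((E,J),B),M) (4 taxa).
The MRCA of M and I is the root, subtending the entire tree (19 taxa).
The first is nested inside the second, so M shares a more recent common ancestor with J.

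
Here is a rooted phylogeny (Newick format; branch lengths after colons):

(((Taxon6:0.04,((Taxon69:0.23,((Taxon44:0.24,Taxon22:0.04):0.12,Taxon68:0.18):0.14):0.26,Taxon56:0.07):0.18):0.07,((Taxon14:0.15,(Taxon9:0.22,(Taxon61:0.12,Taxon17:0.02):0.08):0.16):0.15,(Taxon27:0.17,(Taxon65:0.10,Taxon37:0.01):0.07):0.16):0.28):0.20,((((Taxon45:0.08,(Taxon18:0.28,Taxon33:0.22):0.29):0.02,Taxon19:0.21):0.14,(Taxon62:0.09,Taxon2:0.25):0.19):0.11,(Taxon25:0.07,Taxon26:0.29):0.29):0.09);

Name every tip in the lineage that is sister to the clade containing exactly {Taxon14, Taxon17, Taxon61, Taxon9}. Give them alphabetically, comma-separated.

Taxon27, Taxon37, Taxon65

The clade containing exactly {Taxon14, Taxon17, Taxon61, Taxon9} attaches to the tree at the node subtending ((Taxon14,(Taxon9,(Taxon61,Taxon17))),(Taxon27,(Taxon65,Taxon37))).
The other lineage descending from that same node — the sister group — is (Taxon27,(Taxon65,Taxon37)); its 3 tips in alphabetical order are the answer.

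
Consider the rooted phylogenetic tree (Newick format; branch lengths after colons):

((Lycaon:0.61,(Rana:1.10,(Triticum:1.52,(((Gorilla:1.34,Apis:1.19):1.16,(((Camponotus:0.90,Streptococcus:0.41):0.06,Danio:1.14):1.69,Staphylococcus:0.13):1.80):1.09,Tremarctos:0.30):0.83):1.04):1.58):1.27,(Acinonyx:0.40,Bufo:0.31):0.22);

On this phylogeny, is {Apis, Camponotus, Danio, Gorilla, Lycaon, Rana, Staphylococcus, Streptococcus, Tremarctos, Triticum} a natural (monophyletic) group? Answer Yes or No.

Yes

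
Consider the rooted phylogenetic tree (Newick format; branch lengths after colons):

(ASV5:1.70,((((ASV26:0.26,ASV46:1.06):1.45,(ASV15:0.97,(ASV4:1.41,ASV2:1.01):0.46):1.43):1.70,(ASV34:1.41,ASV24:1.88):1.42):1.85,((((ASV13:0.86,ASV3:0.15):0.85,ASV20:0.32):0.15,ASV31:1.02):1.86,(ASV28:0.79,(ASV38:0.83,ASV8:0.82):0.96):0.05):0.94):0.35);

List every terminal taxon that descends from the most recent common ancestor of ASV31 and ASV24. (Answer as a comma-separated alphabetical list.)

ASV13, ASV15, ASV2, ASV20, ASV24, ASV26, ASV28, ASV3, ASV31, ASV34, ASV38, ASV4, ASV46, ASV8

Tracing ASV31: it sits inside (((ASV13,ASV3),ASV20),ASV31).
Tracing ASV24: it sits inside (ASV34,ASV24).
The smallest clade enclosing both is ((((ASV26,ASV46),(ASV15,(ASV4,ASV2))),(ASV34,ASV24)),((((ASV13,ASV3),ASV20),ASV31),(ASV28,(ASV38,ASV8)))); the answer is its 14 terminal taxa in alphabetical order.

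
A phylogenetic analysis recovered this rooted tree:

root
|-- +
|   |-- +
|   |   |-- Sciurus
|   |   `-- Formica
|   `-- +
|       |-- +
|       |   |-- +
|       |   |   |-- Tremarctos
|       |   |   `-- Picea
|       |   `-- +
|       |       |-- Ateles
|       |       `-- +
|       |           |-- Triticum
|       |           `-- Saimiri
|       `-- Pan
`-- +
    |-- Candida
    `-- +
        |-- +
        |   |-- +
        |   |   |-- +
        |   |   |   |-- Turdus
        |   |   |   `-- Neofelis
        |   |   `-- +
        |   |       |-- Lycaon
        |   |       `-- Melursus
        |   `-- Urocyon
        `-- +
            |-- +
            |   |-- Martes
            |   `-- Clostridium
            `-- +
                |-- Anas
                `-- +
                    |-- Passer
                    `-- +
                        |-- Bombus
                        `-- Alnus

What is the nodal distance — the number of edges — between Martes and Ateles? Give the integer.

10

The MRCA of Martes and Ateles is the root of the tree.
From Martes up to that node: 5 branches. From Ateles up to the same node: 5 branches. Total: 5 + 5 = 10.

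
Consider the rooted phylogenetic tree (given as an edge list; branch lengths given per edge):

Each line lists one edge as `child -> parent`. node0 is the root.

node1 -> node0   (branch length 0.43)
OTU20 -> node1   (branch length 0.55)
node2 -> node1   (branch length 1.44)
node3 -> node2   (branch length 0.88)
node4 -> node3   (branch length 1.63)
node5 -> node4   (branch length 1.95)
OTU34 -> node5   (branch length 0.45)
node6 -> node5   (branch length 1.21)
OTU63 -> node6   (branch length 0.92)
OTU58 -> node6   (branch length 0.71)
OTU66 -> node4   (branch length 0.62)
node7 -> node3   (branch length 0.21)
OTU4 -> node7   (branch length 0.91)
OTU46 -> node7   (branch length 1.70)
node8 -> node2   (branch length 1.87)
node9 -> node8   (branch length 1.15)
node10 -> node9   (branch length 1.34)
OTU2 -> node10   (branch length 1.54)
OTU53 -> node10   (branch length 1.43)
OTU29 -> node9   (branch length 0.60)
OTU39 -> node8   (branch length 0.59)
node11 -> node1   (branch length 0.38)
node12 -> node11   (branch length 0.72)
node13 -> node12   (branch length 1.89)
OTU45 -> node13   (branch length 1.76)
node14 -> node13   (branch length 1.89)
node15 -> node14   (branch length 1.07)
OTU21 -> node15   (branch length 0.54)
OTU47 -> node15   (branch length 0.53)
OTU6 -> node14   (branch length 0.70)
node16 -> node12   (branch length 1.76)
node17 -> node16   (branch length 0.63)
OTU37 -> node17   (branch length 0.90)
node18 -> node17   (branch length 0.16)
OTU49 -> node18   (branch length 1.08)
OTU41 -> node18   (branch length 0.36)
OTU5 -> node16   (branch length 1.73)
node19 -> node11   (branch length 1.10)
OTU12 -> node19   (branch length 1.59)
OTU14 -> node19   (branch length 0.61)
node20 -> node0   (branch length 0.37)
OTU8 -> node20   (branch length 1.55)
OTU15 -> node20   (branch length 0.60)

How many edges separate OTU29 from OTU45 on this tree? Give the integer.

8

The MRCA of OTU29 and OTU45 is the node subtending (OTU20,((((OTU34,(OTU63,OTU58)),OTU66),(OTU4,OTU46)),(((OTU2,OTU53),OTU29),OTU39)),(((OTU45,((OTU21,OTU47),OTU6)),((OTU37,(OTU49,OTU41)),OTU5)),(OTU12,OTU14))).
From OTU29 up to that node: 4 branches. From OTU45 up to the same node: 4 branches. Total: 4 + 4 = 8.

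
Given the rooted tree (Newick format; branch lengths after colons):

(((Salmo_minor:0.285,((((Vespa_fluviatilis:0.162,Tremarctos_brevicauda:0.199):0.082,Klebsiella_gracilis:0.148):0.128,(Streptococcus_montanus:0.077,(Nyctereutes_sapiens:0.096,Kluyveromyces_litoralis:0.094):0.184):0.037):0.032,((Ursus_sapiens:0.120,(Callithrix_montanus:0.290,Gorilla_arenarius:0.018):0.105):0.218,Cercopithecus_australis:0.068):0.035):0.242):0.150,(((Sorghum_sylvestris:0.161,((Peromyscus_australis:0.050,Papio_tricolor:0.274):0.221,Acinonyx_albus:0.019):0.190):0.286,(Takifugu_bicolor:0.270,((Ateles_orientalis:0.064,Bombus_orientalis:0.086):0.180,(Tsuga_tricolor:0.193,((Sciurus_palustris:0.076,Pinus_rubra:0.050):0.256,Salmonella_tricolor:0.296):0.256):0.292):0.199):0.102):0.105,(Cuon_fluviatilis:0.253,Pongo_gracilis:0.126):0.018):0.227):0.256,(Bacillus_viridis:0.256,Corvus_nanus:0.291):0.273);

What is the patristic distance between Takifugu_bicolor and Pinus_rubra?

1.323

The path runs Takifugu_bicolor → … → MRCA → … → Pinus_rubra; the MRCA is the node subtending (Takifugu_bicolor,((Ateles_orientalis,Bombus_orientalis),(Tsuga_tricolor,((Sciurus_palustris,Pinus_rubra),Salmonella_tricolor)))).
Branch lengths along that path: 0.270 + 0.199 + 0.292 + 0.256 + 0.256 + 0.050 = 1.323.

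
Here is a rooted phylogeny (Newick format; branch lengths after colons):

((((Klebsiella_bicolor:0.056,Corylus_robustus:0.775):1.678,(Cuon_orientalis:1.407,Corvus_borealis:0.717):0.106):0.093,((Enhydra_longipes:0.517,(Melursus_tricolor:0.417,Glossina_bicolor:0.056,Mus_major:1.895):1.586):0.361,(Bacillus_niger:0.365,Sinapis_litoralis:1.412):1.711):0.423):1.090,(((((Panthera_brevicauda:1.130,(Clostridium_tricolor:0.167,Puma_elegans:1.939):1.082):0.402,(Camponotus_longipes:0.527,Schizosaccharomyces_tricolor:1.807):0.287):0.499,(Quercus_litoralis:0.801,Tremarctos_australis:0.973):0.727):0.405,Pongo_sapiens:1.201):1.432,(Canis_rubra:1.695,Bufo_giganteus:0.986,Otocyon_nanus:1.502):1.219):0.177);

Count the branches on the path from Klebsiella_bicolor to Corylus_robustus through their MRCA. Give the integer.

The MRCA of Klebsiella_bicolor and Corylus_robustus is the node subtending (Klebsiella_bicolor,Corylus_robustus).
From Klebsiella_bicolor up to that node: 1 branch. From Corylus_robustus up to the same node: 1 branch. Total: 1 + 1 = 2.

2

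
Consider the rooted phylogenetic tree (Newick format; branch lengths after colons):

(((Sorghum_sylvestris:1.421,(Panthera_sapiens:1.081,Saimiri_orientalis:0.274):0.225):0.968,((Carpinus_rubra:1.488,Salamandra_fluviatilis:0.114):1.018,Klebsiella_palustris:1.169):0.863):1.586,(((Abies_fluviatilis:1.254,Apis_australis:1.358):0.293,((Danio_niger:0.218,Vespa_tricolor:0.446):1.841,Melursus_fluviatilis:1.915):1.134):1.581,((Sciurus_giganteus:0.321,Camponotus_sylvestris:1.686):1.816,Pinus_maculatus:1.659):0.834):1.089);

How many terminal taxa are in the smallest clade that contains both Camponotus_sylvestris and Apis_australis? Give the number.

The MRCA of Camponotus_sylvestris and Apis_australis is the node subtending (((Abies_fluviatilis,Apis_australis),((Danio_niger,Vespa_tricolor),Melursus_fluviatilis)),((Sciurus_giganteus,Camponotus_sylvestris),Pinus_maculatus)).
That clade contains 8 terminal taxa: Abies_fluviatilis, Apis_australis, Camponotus_sylvestris, Danio_niger, Melursus_fluviatilis, Pinus_maculatus, Sciurus_giganteus, Vespa_tricolor.

8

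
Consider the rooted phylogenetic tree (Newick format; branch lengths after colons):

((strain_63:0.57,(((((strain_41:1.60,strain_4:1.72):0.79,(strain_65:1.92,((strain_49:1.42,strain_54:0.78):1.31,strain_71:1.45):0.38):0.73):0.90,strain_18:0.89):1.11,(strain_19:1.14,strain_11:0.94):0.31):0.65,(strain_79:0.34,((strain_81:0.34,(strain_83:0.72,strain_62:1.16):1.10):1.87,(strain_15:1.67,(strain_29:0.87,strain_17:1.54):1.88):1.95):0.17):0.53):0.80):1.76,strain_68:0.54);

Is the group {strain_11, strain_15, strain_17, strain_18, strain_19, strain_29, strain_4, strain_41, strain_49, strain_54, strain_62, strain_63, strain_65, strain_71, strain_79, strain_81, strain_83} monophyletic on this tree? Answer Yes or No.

Yes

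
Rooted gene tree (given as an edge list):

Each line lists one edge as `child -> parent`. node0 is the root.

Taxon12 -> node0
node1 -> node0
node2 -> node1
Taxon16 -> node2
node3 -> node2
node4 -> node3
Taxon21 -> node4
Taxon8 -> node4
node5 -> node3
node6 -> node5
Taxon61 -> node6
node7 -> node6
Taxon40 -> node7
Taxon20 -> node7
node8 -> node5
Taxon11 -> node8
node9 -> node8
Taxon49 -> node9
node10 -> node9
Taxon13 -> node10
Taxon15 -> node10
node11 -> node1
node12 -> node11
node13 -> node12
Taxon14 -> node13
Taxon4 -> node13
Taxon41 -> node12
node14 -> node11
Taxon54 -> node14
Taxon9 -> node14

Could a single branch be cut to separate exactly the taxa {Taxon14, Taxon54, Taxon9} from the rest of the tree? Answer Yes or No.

No

The MRCA of the listed taxa subtends (((Taxon14,Taxon4),Taxon41),(Taxon54,Taxon9)).
That clade also contains Taxon4, Taxon41, which are not in the proposed group, so the group is not monophyletic.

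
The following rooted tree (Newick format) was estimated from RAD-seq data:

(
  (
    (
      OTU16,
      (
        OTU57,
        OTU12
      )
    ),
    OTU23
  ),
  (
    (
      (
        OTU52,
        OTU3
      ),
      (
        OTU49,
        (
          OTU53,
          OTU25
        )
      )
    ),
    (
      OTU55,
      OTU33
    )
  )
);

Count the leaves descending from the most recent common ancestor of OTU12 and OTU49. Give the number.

The MRCA of OTU12 and OTU49 is the root, so the clade is the entire tree.
That clade contains 11 terminal taxa: OTU12, OTU16, OTU23, OTU25, OTU3, OTU33, OTU49, OTU52, OTU53, OTU55, OTU57.

11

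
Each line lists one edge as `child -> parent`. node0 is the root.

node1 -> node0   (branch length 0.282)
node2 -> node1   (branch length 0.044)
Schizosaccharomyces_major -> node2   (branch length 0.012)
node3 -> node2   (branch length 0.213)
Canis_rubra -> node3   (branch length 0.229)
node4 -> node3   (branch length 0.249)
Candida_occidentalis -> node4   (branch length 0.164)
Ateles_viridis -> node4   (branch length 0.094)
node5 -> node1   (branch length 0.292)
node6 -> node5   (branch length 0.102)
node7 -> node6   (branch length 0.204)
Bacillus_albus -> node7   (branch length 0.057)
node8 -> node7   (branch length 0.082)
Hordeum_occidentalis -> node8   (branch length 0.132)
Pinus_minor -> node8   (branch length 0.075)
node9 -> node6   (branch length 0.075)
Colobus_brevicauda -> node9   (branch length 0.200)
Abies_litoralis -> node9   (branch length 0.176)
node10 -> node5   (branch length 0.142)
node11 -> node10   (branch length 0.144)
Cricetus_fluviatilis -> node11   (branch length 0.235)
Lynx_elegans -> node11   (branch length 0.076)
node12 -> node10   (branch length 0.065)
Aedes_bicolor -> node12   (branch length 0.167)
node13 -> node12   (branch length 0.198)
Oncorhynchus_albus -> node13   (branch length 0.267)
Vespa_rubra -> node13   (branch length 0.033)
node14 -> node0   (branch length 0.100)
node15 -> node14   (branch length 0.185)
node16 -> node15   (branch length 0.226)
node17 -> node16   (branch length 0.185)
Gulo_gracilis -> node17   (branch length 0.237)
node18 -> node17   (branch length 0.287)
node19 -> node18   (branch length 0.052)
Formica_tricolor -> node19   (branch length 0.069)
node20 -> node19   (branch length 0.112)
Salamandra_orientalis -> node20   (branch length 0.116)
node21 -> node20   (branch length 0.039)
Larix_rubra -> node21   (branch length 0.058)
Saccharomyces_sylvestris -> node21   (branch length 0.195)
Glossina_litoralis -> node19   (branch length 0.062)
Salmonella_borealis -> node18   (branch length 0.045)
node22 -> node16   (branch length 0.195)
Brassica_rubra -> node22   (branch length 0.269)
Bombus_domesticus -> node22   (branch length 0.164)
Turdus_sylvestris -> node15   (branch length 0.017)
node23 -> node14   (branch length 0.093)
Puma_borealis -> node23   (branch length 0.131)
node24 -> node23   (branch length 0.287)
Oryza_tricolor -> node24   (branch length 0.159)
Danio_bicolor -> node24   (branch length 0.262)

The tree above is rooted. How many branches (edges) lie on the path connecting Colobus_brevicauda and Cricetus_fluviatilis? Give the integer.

The MRCA of Colobus_brevicauda and Cricetus_fluviatilis is the node subtending (((Bacillus_albus,(Hordeum_occidentalis,Pinus_minor)),(Colobus_brevicauda,Abies_litoralis)),((Cricetus_fluviatilis,Lynx_elegans),(Aedes_bicolor,(Oncorhynchus_albus,Vespa_rubra)))).
From Colobus_brevicauda up to that node: 3 branches. From Cricetus_fluviatilis up to the same node: 3 branches. Total: 3 + 3 = 6.

6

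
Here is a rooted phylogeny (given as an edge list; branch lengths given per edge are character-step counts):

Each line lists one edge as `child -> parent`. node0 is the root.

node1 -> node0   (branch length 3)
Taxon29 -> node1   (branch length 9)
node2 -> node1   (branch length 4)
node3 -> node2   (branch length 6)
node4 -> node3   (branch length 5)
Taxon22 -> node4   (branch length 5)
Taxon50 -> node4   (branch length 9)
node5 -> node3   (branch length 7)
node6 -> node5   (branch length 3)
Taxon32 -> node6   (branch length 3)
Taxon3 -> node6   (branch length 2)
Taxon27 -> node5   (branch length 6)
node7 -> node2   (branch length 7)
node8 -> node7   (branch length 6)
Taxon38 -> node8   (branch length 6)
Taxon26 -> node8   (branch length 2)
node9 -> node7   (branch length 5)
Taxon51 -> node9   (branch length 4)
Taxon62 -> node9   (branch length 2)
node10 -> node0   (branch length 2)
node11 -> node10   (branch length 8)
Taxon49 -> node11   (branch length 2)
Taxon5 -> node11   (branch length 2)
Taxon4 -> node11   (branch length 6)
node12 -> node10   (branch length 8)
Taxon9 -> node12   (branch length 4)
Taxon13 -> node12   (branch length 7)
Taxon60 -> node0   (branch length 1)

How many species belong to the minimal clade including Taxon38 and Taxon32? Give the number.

The MRCA of Taxon38 and Taxon32 is the node subtending (((Taxon22,Taxon50),((Taxon32,Taxon3),Taxon27)),((Taxon38,Taxon26),(Taxon51,Taxon62))).
That clade contains 9 terminal taxa: Taxon22, Taxon26, Taxon27, Taxon3, Taxon32, Taxon38, Taxon50, Taxon51, Taxon62.

9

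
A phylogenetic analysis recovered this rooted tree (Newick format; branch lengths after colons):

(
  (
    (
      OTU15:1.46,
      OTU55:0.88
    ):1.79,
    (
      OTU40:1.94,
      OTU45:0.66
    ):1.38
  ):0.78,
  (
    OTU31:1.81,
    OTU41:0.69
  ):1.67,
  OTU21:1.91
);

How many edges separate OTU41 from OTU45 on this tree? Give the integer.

5

The MRCA of OTU41 and OTU45 is the root of the tree.
From OTU41 up to that node: 2 branches. From OTU45 up to the same node: 3 branches. Total: 2 + 3 = 5.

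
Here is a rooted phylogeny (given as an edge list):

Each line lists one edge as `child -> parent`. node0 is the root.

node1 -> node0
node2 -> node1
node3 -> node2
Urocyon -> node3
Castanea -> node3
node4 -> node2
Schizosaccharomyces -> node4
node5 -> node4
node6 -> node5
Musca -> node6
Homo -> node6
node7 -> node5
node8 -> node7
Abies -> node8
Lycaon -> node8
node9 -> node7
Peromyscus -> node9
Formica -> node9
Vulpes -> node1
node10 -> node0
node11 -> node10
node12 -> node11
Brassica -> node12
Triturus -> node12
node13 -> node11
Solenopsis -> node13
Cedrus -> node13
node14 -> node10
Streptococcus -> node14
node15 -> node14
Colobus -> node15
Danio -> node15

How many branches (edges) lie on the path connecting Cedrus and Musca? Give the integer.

10

The MRCA of Cedrus and Musca is the root of the tree.
From Cedrus up to that node: 4 branches. From Musca up to the same node: 6 branches. Total: 4 + 6 = 10.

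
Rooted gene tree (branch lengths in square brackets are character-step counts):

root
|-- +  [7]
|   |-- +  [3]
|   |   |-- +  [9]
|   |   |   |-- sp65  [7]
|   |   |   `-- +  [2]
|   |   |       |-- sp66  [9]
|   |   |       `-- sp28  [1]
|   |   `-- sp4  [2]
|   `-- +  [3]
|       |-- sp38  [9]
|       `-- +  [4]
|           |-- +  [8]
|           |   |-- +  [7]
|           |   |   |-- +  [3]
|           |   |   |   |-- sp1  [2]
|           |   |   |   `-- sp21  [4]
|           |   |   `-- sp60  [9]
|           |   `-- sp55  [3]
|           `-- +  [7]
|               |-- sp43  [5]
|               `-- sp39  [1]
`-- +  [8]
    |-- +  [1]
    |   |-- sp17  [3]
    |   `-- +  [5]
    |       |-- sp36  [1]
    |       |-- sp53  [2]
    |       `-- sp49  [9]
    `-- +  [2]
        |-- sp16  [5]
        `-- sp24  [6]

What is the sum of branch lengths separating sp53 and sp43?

42

The path runs sp53 → … → MRCA → … → sp43; the MRCA is the root of the tree.
Branch lengths along that path: 2 + 5 + 1 + 8 + 7 + 3 + 4 + 7 + 5 = 42.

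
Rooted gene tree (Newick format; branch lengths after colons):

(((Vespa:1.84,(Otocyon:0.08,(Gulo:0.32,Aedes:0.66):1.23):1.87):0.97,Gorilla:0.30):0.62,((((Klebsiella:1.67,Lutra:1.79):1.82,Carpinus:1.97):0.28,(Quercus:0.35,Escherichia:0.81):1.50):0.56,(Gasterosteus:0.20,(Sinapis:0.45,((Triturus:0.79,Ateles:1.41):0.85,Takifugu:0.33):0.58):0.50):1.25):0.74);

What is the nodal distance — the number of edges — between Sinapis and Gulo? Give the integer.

9

The MRCA of Sinapis and Gulo is the root of the tree.
From Sinapis up to that node: 4 branches. From Gulo up to the same node: 5 branches. Total: 4 + 5 = 9.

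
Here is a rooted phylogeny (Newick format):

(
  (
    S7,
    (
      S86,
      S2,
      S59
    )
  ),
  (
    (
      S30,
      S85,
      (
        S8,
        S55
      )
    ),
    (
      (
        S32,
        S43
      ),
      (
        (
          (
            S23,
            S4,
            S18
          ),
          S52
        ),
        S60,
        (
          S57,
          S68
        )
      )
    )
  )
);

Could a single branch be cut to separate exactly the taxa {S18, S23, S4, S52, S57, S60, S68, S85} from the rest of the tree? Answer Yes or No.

No

The MRCA of the listed taxa subtends ((S30,S85,(S8,S55)),((S32,S43),(((S23,S4,S18),S52),S60,(S57,S68)))).
That clade also contains S30, S32, S43, S55, S8, which are not in the proposed group, so the group is not monophyletic.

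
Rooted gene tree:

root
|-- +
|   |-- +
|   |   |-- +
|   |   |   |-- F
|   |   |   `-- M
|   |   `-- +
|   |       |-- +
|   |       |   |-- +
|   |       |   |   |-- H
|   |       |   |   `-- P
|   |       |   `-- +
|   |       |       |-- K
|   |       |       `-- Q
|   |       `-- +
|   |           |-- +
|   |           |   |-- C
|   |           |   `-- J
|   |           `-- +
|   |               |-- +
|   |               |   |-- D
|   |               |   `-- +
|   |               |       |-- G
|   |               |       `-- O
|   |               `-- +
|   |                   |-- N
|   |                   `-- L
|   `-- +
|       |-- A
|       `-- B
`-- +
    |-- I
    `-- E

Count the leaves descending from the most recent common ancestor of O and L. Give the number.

5

The MRCA of O and L is the node subtending ((D,(G,O)),(N,L)).
That clade contains 5 terminal taxa: D, G, L, N, O.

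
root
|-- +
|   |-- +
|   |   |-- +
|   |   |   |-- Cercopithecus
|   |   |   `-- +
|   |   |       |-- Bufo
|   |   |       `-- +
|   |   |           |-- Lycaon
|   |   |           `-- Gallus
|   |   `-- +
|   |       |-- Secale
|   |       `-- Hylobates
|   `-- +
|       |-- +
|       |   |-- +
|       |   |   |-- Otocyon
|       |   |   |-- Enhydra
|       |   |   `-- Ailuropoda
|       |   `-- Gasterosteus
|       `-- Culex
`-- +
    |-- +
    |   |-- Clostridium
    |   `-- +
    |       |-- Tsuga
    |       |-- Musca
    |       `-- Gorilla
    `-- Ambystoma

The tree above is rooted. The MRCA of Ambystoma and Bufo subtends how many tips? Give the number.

16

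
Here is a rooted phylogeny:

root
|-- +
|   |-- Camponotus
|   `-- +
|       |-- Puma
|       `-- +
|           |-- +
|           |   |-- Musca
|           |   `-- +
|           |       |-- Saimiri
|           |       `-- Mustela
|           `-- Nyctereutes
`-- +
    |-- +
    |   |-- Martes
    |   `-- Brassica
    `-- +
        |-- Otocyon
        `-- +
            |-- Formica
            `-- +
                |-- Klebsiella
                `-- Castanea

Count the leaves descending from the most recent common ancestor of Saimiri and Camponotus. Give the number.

The MRCA of Saimiri and Camponotus is the node subtending (Camponotus,(Puma,((Musca,(Saimiri,Mustela)),Nyctereutes))).
That clade contains 6 terminal taxa: Camponotus, Musca, Mustela, Nyctereutes, Puma, Saimiri.

6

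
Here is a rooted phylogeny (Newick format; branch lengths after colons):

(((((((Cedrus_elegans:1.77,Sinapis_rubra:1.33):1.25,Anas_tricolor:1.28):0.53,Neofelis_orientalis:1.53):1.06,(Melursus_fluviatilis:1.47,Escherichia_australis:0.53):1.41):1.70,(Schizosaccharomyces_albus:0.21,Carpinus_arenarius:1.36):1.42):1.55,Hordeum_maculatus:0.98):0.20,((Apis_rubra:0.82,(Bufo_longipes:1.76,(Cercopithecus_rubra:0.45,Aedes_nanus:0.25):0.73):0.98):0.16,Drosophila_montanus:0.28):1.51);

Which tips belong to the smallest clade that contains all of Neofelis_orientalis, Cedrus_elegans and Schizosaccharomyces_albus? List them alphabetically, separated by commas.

Anas_tricolor, Carpinus_arenarius, Cedrus_elegans, Escherichia_australis, Melursus_fluviatilis, Neofelis_orientalis, Schizosaccharomyces_albus, Sinapis_rubra

Tracing Neofelis_orientalis: it sits inside (((Cedrus_elegans,Sinapis_rubra),Anas_tricolor),Neofelis_orientalis).
Tracing Cedrus_elegans: it sits inside (Cedrus_elegans,Sinapis_rubra).
Tracing Schizosaccharomyces_albus: it sits inside (Schizosaccharomyces_albus,Carpinus_arenarius).
The smallest clade enclosing all 3 is (((((Cedrus_elegans,Sinapis_rubra),Anas_tricolor),Neofelis_orientalis),(Melursus_fluviatilis,Escherichia_australis)),(Schizosaccharomyces_albus,Carpinus_arenarius)); the answer is its 8 terminal taxa in alphabetical order.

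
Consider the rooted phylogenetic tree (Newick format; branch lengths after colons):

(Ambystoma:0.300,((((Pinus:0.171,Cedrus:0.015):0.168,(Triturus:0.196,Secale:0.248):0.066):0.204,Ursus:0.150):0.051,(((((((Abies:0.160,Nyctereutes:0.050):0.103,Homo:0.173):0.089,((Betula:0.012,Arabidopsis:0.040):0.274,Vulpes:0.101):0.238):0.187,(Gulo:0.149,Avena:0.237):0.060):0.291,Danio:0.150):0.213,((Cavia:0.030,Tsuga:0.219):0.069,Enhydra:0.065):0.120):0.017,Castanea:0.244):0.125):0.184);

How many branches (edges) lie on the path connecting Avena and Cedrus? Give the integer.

The MRCA of Avena and Cedrus is the node subtending ((((Pinus,Cedrus),(Triturus,Secale)),Ursus),(((((((Abies,Nyctereutes),Homo),((Betula,Arabidopsis),Vulpes)),(Gulo,Avena)),Danio),((Cavia,Tsuga),Enhydra)),Castanea)).
From Avena up to that node: 6 branches. From Cedrus up to the same node: 4 branches. Total: 6 + 4 = 10.

10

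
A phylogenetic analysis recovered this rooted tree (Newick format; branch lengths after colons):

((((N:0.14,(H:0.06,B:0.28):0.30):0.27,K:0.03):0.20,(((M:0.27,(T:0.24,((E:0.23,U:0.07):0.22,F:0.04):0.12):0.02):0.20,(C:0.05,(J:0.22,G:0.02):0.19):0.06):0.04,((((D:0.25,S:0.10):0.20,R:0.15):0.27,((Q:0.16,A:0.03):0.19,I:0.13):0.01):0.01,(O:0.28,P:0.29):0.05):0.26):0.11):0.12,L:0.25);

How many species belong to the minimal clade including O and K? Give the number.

The MRCA of O and K is the node subtending (((N,(H,B)),K),(((M,(T,((E,U),F))),(C,(J,G))),((((D,S),R),((Q,A),I)),(O,P)))).
That clade contains 20 terminal taxa: A, B, C, D, E, F, G, H, I, J, K, M, N, O, P, Q, R, S, T, U.

20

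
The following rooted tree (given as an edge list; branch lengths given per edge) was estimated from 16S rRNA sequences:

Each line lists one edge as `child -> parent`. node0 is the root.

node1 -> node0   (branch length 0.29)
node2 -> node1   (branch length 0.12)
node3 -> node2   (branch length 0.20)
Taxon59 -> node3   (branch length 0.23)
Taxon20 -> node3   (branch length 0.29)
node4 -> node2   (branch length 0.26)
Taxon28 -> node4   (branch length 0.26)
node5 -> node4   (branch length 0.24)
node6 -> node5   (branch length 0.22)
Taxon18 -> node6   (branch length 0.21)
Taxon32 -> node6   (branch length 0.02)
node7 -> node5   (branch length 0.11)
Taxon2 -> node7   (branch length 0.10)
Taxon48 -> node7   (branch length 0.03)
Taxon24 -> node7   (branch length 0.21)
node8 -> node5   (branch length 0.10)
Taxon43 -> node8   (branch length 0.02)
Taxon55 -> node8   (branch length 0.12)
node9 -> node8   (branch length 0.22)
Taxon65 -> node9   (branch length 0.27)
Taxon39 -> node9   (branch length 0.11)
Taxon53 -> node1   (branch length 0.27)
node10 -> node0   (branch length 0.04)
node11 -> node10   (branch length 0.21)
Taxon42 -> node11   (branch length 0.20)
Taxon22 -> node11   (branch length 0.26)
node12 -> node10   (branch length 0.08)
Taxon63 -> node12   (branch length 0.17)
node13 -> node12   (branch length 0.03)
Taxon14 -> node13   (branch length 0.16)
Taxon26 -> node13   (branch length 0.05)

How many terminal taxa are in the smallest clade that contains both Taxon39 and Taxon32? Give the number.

9

The MRCA of Taxon39 and Taxon32 is the node subtending ((Taxon18,Taxon32),(Taxon2,Taxon48,Taxon24),(Taxon43,Taxon55,(Taxon65,Taxon39))).
That clade contains 9 terminal taxa: Taxon18, Taxon2, Taxon24, Taxon32, Taxon39, Taxon43, Taxon48, Taxon55, Taxon65.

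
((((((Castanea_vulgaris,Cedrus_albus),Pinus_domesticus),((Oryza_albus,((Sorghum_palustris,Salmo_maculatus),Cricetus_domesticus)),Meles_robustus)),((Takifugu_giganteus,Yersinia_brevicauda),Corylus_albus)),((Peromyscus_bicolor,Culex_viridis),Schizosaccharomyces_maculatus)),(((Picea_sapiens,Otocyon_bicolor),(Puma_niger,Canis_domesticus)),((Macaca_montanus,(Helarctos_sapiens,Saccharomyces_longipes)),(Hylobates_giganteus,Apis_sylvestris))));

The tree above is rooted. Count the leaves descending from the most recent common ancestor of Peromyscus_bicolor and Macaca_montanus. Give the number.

The MRCA of Peromyscus_bicolor and Macaca_montanus is the root, so the clade is the entire tree.
That clade contains 23 terminal taxa: Apis_sylvestris, Canis_domesticus, Castanea_vulgaris, Cedrus_albus, Corylus_albus, Cricetus_domesticus, Culex_viridis, Helarctos_sapiens, Hylobates_giganteus, Macaca_montanus, Meles_robustus, Oryza_albus, Otocyon_bicolor, Peromyscus_bicolor, Picea_sapiens, Pinus_domesticus, Puma_niger, Saccharomyces_longipes, Salmo_maculatus, Schizosaccharomyces_maculatus, Sorghum_palustris, Takifugu_giganteus, Yersinia_brevicauda.

23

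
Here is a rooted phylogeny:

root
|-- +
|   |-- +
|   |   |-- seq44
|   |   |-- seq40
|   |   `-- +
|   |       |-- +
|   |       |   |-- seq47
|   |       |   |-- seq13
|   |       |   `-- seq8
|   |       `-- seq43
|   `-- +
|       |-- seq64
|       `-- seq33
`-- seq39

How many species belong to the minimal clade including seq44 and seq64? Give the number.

8

The MRCA of seq44 and seq64 is the node subtending ((seq44,seq40,((seq47,seq13,seq8),seq43)),(seq64,seq33)).
That clade contains 8 terminal taxa: seq13, seq33, seq40, seq43, seq44, seq47, seq64, seq8.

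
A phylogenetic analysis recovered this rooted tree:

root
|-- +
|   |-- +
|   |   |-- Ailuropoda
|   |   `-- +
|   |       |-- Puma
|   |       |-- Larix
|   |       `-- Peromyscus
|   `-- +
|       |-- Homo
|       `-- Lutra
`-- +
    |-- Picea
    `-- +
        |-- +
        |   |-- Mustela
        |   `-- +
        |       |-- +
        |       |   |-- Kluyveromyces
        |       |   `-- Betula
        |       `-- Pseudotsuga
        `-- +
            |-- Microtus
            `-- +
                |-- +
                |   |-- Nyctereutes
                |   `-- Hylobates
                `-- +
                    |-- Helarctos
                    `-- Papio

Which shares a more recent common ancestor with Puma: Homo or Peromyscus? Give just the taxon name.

Peromyscus

The MRCA of Puma and Peromyscus subtends (Puma,Larix,Peromyscus) (3 taxa).
The MRCA of Puma and Homo subtends ((Ailuropoda,(Puma,Larix,Peromyscus)),(Homo,Lutra)) (6 taxa).
The first is nested inside the second, so Puma shares a more recent common ancestor with Peromyscus.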